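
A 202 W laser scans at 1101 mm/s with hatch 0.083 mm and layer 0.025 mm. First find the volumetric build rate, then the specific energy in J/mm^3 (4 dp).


Build rate = 1101 * 0.083 * 0.025 = 2.284575 mm^3/s
SE = 202 / 2.284575 = 88.4191 J/mm^3


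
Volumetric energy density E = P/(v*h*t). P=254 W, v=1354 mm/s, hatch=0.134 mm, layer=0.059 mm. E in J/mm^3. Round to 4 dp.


E = 254 / (1354*0.134*0.059) = 23.7278 J/mm^3


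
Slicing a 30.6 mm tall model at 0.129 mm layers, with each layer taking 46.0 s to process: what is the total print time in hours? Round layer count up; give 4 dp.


Layers = ceil(30.6/0.129) = 238
t = 238 * 46.0 / 3600 = 3.0411 hrs


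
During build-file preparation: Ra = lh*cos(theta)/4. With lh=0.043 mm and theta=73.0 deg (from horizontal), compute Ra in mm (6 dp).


Ra = 0.043 * cos(73.0) / 4 = 0.003143 mm


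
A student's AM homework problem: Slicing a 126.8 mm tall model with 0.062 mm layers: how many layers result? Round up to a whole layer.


Layers = ceil(126.8/0.062) = 2046


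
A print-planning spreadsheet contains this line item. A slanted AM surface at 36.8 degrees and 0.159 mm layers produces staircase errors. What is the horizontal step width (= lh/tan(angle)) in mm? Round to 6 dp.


step = 0.159 / tan(36.8) = 0.21254 mm


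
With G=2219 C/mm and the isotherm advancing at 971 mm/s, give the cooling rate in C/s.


CR = 2219 * 971 = 2154649 C/s


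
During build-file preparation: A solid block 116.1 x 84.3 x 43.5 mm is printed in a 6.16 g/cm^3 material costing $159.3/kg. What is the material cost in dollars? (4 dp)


V = 116.1 * 84.3 * 43.5 = 425744.505 mm^3 = 425.744505 cm^3
Mass = 425.744505 * 6.16 / 1000 = 2.62258615 kg
Cost = 2.62258615 * 159.3 = 417.778 $


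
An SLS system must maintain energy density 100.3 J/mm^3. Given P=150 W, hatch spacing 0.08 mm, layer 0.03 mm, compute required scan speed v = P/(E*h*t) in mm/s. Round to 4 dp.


v = 150 / (100.3*0.08*0.03) = 623.1306 mm/s


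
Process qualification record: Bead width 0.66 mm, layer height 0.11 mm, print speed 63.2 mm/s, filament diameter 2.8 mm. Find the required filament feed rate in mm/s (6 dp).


Q = 0.66 * 0.11 * 63.2 = 4.58832 mm^3/s
A_fil = pi*(2.8/2)^2 = 6.1575216 mm^2
v_feed = 4.58832 / 6.1575216 = 0.745157 mm/s


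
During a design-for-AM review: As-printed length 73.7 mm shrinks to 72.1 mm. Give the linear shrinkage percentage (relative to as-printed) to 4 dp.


Shrinkage = ((73.7-72.1)/73.7)*100 = 2.171 %


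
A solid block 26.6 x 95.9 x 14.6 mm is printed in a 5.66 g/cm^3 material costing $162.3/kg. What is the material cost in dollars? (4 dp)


V = 26.6 * 95.9 * 14.6 = 37243.724 mm^3 = 37.243724 cm^3
Mass = 37.243724 * 5.66 / 1000 = 0.21079948 kg
Cost = 0.21079948 * 162.3 = 34.2128 $


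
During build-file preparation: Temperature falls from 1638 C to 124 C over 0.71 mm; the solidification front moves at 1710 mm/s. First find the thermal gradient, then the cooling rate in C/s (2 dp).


G = (1638-124)/0.71 = 2132.3943662 C/mm
CR = 2132.3943662 * 1710 = 3646394.37 C/s


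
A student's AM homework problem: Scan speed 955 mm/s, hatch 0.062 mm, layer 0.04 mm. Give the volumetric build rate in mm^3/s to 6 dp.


Rate = 955 * 0.062 * 0.04 = 2.3684 mm^3/s


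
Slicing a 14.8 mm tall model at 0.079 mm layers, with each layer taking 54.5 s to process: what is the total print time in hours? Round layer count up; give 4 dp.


Layers = ceil(14.8/0.079) = 188
t = 188 * 54.5 / 3600 = 2.8461 hrs


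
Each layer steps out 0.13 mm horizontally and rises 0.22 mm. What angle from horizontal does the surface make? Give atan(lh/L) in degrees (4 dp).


angle = atan(0.22/0.13) = 59.4208 degrees


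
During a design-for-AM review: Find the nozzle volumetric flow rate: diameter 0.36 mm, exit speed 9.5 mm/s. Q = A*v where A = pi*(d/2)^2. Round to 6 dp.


A = pi*(0.36/2)^2 = 0.1017876 mm^2
Q = 0.1017876 * 9.5 = 0.966982 mm^3/s


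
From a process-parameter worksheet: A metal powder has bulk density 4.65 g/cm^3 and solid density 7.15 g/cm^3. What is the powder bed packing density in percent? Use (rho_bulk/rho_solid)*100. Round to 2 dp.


Packing = (4.65/7.15)*100 = 65.03 %


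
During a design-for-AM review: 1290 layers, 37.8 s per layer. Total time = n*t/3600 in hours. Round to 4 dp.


t = 1290 * 37.8 / 3600 = 13.545 hrs


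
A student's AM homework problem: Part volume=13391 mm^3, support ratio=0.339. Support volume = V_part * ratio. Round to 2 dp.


V_support = 13391 * 0.339 = 4539.55 mm^3


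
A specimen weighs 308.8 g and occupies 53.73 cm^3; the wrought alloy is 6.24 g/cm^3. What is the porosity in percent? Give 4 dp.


rho_part = 308.8 / 53.73 = 5.74725479 g/cm^3
Porosity = (1 - 5.74725479/6.24)*100 = 7.8966 %


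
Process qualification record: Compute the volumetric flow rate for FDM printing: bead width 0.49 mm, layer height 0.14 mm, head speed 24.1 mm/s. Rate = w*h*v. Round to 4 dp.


Rate = 0.49 * 0.14 * 24.1 = 1.6533 mm^3/s


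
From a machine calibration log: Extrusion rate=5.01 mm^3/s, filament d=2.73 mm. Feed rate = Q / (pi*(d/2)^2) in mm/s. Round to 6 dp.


A = pi*(2.73/2)^2 = 5.853494
v = 5.01 / 5.853494 = 0.855899 mm/s


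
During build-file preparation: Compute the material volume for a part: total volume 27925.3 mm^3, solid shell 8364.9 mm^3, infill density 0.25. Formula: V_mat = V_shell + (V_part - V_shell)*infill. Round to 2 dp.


V_infill = (27925.3 - 8364.9) * 0.25 = 4890.1
V_total = 8364.9 + 4890.1 = 13255.0 mm^3


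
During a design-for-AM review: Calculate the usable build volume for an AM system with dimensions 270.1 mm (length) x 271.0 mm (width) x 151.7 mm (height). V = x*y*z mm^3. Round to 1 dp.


V = 270.1 * 271.0 * 151.7 = 11104000.1 mm^3


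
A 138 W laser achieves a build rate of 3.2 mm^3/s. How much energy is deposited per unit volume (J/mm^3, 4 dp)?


SE = 138 / 3.2 = 43.125 J/mm^3


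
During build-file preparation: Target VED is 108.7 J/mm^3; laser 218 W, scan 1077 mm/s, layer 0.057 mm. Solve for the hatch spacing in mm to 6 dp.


h = 218 / (108.7*1077*0.057) = 0.032669 mm


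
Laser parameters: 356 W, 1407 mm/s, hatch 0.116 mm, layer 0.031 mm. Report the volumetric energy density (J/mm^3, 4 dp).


E = 356 / (1407*0.116*0.031) = 70.3617 J/mm^3


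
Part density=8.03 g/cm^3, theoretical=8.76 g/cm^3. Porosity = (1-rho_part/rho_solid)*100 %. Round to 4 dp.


Porosity = (1-8.03/8.76)*100 = 8.3333 %


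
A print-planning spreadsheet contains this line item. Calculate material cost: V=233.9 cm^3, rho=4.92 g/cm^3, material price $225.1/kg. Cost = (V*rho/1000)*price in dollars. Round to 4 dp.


Mass = 233.9*4.92/1000 = 1.150788 kg
Cost = 1.150788 * 225.1 = 259.0424 $


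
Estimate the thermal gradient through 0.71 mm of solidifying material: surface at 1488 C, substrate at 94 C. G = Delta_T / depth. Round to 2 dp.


G = (1488-94)/0.71 = 1963.38 C/mm


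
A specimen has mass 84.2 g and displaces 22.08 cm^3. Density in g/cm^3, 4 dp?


rho = 84.2 / 22.08 = 3.8134 g/cm^3


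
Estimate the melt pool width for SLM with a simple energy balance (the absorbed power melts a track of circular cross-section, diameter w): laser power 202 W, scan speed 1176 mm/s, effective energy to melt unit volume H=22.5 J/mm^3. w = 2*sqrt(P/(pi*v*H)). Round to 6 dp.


w = 2*sqrt(202/(pi*1176*22.5)) = 0.098591 mm


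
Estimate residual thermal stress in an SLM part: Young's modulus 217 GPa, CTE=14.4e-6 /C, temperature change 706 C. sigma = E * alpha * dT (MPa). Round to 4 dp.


sigma = 217*1000 * 14.4e-6 * 706 = 2206.1088 MPa


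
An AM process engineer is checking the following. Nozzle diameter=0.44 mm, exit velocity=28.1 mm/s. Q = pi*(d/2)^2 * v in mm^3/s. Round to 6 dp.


A = pi*(0.44/2)^2 = 0.15205308 mm^2
Q = 0.15205308 * 28.1 = 4.272692 mm^3/s


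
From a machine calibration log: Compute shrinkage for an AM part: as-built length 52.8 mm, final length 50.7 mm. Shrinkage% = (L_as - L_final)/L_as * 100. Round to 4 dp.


Shrinkage = ((52.8-50.7)/52.8)*100 = 3.9773 %


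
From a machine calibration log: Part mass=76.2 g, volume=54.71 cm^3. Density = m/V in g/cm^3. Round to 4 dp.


rho = 76.2 / 54.71 = 1.3928 g/cm^3


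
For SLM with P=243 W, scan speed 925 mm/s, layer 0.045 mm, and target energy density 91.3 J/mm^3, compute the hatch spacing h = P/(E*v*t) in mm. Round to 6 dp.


h = 243 / (91.3*925*0.045) = 0.063941 mm


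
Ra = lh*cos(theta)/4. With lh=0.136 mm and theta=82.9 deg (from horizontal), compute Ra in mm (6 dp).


Ra = 0.136 * cos(82.9) / 4 = 0.004202 mm


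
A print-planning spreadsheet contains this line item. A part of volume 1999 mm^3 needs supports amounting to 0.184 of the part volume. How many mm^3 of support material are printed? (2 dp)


V_support = 1999 * 0.184 = 367.82 mm^3


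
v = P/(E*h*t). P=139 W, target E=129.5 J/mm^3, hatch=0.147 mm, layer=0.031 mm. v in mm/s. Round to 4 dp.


v = 139 / (129.5*0.147*0.031) = 235.5407 mm/s


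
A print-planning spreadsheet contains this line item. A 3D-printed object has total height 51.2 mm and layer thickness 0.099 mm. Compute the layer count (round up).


Layers = ceil(51.2/0.099) = 518


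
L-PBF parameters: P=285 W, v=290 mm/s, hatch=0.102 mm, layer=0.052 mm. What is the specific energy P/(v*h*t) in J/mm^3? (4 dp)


Build rate = 290 * 0.102 * 0.052 = 1.53816 mm^3/s
SE = 285 / 1.53816 = 185.2863 J/mm^3


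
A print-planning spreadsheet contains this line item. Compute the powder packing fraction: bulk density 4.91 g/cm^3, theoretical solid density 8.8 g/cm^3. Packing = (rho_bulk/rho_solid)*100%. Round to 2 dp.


Packing = (4.91/8.8)*100 = 55.8 %


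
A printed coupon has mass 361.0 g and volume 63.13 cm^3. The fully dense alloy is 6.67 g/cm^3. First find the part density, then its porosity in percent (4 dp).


rho_part = 361.0 / 63.13 = 5.71835894 g/cm^3
Porosity = (1 - 5.71835894/6.67)*100 = 14.2675 %


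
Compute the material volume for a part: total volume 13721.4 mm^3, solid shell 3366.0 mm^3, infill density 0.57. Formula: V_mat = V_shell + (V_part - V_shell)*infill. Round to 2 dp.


V_infill = (13721.4 - 3366.0) * 0.57 = 5902.58
V_total = 3366.0 + 5902.58 = 9268.58 mm^3


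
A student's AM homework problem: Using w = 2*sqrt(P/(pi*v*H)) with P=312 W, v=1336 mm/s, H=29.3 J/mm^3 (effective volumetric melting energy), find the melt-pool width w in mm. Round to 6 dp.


w = 2*sqrt(312/(pi*1336*29.3)) = 0.100738 mm


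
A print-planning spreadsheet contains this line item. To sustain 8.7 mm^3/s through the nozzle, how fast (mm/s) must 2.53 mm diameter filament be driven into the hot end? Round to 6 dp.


A = pi*(2.53/2)^2 = 5.027255
v = 8.7 / 5.027255 = 1.730567 mm/s


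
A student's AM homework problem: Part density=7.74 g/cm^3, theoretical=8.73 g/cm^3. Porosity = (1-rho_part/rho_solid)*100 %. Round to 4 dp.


Porosity = (1-7.74/8.73)*100 = 11.3402 %


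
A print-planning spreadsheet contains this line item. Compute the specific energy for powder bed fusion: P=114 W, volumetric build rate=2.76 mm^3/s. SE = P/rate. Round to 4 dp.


SE = 114 / 2.76 = 41.3043 J/mm^3


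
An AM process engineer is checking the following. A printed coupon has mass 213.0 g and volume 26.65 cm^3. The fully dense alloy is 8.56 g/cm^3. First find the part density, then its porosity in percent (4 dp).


rho_part = 213.0 / 26.65 = 7.99249531 g/cm^3
Porosity = (1 - 7.99249531/8.56)*100 = 6.6297 %


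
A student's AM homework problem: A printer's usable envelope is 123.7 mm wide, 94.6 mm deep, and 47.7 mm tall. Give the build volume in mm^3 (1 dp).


V = 123.7 * 94.6 * 47.7 = 558186.4 mm^3


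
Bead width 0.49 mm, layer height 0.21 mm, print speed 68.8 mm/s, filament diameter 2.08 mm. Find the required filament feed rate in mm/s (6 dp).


Q = 0.49 * 0.21 * 68.8 = 7.07952 mm^3/s
A_fil = pi*(2.08/2)^2 = 3.39794661 mm^2
v_feed = 7.07952 / 3.39794661 = 2.08347 mm/s


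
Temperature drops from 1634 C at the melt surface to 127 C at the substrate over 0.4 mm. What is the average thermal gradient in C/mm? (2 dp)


G = (1634-127)/0.4 = 3767.5 C/mm


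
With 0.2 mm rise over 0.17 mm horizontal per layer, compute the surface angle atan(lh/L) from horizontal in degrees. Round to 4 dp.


angle = atan(0.2/0.17) = 49.6355 degrees


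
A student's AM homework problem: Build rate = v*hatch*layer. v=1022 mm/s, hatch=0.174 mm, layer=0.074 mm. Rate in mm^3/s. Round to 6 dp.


Rate = 1022 * 0.174 * 0.074 = 13.159272 mm^3/s


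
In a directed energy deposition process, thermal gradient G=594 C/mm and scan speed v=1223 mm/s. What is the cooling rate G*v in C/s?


CR = 594 * 1223 = 726462 C/s


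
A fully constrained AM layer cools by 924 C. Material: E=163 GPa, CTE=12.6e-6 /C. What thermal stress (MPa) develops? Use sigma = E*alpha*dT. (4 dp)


sigma = 163*1000 * 12.6e-6 * 924 = 1897.7112 MPa


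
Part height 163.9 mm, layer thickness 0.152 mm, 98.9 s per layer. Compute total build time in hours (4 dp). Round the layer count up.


Layers = ceil(163.9/0.152) = 1079
t = 1079 * 98.9 / 3600 = 29.6425 hrs


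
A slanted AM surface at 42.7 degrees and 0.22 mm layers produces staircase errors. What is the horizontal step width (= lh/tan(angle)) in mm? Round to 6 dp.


step = 0.22 / tan(42.7) = 0.238412 mm


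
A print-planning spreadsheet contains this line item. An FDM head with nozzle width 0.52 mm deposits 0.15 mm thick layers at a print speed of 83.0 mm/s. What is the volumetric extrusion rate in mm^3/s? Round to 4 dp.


Rate = 0.52 * 0.15 * 83.0 = 6.474 mm^3/s


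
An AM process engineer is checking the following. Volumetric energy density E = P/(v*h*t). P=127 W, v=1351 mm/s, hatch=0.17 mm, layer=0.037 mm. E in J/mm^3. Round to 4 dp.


E = 127 / (1351*0.17*0.037) = 14.9451 J/mm^3


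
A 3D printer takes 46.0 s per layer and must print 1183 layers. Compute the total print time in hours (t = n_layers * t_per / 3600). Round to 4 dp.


t = 1183 * 46.0 / 3600 = 15.1161 hrs


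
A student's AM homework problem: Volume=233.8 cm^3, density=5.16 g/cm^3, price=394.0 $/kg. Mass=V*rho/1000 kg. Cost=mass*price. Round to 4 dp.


Mass = 233.8*5.16/1000 = 1.206408 kg
Cost = 1.206408 * 394.0 = 475.3248 $


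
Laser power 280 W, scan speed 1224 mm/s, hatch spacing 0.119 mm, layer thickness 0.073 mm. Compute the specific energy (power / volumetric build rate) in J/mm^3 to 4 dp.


Build rate = 1224 * 0.119 * 0.073 = 10.632888 mm^3/s
SE = 280 / 10.632888 = 26.3334 J/mm^3


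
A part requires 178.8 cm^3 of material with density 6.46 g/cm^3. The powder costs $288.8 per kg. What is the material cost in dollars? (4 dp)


Mass = 178.8*6.46/1000 = 1.155048 kg
Cost = 1.155048 * 288.8 = 333.5779 $


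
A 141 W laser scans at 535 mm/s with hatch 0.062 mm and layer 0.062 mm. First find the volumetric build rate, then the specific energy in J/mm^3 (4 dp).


Build rate = 535 * 0.062 * 0.062 = 2.05654 mm^3/s
SE = 141 / 2.05654 = 68.5618 J/mm^3


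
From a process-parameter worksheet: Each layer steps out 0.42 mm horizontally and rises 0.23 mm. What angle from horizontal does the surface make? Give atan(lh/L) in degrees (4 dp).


angle = atan(0.23/0.42) = 28.706 degrees


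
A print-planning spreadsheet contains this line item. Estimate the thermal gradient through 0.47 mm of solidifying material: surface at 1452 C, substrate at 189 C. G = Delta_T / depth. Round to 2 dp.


G = (1452-189)/0.47 = 2687.23 C/mm


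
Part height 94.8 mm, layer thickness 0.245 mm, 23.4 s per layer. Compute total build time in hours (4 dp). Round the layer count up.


Layers = ceil(94.8/0.245) = 387
t = 387 * 23.4 / 3600 = 2.5155 hrs


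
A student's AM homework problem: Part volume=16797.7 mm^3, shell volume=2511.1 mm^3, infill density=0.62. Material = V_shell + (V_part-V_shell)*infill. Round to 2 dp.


V_infill = (16797.7 - 2511.1) * 0.62 = 8857.69
V_total = 2511.1 + 8857.69 = 11368.79 mm^3


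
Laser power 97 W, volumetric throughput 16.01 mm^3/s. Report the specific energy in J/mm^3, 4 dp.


SE = 97 / 16.01 = 6.0587 J/mm^3


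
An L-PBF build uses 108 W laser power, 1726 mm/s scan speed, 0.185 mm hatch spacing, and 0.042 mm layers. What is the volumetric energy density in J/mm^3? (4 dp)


E = 108 / (1726*0.185*0.042) = 8.0531 J/mm^3


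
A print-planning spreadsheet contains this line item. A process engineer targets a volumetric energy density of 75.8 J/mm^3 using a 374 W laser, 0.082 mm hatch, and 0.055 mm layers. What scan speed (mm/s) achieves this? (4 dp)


v = 374 / (75.8*0.082*0.055) = 1094.0215 mm/s


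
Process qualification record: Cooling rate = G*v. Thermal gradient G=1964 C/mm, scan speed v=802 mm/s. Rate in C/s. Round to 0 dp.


CR = 1964 * 802 = 1575128 C/s


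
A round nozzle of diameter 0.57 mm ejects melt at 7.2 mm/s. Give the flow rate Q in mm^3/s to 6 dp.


A = pi*(0.57/2)^2 = 0.25517586 mm^2
Q = 0.25517586 * 7.2 = 1.837266 mm^3/s


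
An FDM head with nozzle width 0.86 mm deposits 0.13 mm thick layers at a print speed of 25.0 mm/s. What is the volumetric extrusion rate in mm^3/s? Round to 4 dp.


Rate = 0.86 * 0.13 * 25.0 = 2.795 mm^3/s


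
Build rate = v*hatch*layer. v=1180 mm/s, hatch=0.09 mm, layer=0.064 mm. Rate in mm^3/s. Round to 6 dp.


Rate = 1180 * 0.09 * 0.064 = 6.7968 mm^3/s


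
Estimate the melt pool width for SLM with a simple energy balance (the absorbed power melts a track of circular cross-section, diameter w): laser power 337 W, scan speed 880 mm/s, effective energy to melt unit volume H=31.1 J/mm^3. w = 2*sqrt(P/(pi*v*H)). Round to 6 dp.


w = 2*sqrt(337/(pi*880*31.1)) = 0.125213 mm


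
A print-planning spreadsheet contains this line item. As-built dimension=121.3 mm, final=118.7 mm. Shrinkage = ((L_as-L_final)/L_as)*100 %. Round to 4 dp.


Shrinkage = ((121.3-118.7)/121.3)*100 = 2.1434 %


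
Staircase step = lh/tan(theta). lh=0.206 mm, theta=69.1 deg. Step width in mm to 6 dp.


step = 0.206 / tan(69.1) = 0.078664 mm


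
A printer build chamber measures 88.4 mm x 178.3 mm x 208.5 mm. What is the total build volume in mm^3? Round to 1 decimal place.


V = 88.4 * 178.3 * 208.5 = 3286318.6 mm^3


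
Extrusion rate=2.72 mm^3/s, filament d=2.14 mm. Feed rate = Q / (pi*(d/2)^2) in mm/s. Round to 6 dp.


A = pi*(2.14/2)^2 = 3.596809
v = 2.72 / 3.596809 = 0.756226 mm/s


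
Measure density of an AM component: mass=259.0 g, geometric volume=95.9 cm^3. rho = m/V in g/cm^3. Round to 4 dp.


rho = 259.0 / 95.9 = 2.7007 g/cm^3


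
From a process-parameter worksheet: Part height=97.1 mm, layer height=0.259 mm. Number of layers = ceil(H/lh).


Layers = ceil(97.1/0.259) = 375


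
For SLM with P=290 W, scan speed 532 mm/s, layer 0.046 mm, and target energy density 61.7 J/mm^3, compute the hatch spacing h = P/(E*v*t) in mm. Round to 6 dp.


h = 290 / (61.7*532*0.046) = 0.192063 mm


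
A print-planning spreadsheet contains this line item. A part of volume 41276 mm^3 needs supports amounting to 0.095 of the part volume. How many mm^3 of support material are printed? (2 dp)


V_support = 41276 * 0.095 = 3921.22 mm^3


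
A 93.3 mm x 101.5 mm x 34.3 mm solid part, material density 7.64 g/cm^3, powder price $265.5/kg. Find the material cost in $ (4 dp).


V = 93.3 * 101.5 * 34.3 = 324819.285 mm^3 = 324.819285 cm^3
Mass = 324.819285 * 7.64 / 1000 = 2.48161934 kg
Cost = 2.48161934 * 265.5 = 658.8699 $


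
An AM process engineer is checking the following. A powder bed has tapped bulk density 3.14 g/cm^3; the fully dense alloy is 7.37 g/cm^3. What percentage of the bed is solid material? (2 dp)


Packing = (3.14/7.37)*100 = 42.61 %


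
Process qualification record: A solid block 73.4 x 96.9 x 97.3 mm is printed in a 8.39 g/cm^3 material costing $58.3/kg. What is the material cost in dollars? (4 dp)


V = 73.4 * 96.9 * 97.3 = 692042.358 mm^3 = 692.042358 cm^3
Mass = 692.042358 * 8.39 / 1000 = 5.80623538 kg
Cost = 5.80623538 * 58.3 = 338.5035 $


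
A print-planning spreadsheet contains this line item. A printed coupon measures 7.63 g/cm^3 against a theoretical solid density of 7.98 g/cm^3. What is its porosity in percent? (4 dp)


Porosity = (1-7.63/7.98)*100 = 4.386 %


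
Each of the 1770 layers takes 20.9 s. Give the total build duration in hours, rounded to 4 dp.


t = 1770 * 20.9 / 3600 = 10.2758 hrs


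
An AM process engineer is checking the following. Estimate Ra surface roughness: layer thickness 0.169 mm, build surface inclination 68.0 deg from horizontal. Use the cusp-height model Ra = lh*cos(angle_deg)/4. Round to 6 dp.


Ra = 0.169 * cos(68.0) / 4 = 0.015827 mm


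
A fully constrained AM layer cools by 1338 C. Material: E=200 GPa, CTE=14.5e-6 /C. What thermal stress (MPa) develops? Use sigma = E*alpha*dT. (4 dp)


sigma = 200*1000 * 14.5e-6 * 1338 = 3880.2 MPa


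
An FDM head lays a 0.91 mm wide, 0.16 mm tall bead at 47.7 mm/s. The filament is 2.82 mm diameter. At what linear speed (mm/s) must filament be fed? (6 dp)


Q = 0.91 * 0.16 * 47.7 = 6.94512 mm^3/s
A_fil = pi*(2.82/2)^2 = 6.24580035 mm^2
v_feed = 6.94512 / 6.24580035 = 1.111966 mm/s


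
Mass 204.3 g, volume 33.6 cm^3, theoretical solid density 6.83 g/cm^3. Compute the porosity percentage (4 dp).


rho_part = 204.3 / 33.6 = 6.08035714 g/cm^3
Porosity = (1 - 6.08035714/6.83)*100 = 10.9757 %


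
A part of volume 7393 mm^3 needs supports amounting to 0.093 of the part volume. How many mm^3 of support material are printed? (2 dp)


V_support = 7393 * 0.093 = 687.55 mm^3


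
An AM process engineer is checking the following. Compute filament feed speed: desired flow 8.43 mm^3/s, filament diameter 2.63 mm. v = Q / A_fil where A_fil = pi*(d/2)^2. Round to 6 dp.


A = pi*(2.63/2)^2 = 5.432521
v = 8.43 / 5.432521 = 1.551766 mm/s


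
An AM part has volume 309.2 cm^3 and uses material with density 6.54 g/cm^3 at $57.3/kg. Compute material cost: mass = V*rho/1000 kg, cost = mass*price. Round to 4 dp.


Mass = 309.2*6.54/1000 = 2.022168 kg
Cost = 2.022168 * 57.3 = 115.8702 $


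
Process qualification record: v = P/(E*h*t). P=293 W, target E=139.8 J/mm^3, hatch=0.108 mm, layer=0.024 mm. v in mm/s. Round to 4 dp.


v = 293 / (139.8*0.108*0.024) = 808.5846 mm/s


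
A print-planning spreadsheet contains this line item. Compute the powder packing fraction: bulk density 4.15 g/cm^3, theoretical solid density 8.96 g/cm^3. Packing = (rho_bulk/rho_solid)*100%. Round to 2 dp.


Packing = (4.15/8.96)*100 = 46.32 %


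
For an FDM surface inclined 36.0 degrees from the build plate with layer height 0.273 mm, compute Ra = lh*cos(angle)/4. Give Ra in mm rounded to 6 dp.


Ra = 0.273 * cos(36.0) / 4 = 0.055215 mm


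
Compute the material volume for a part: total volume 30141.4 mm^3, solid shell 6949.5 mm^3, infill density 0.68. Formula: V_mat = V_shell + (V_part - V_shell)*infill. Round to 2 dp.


V_infill = (30141.4 - 6949.5) * 0.68 = 15770.49
V_total = 6949.5 + 15770.49 = 22719.99 mm^3


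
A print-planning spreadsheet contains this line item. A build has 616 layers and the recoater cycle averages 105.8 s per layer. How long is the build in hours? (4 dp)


t = 616 * 105.8 / 3600 = 18.1036 hrs


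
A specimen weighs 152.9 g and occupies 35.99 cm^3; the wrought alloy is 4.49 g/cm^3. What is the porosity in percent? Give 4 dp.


rho_part = 152.9 / 35.99 = 4.24840233 g/cm^3
Porosity = (1 - 4.24840233/4.49)*100 = 5.3808 %


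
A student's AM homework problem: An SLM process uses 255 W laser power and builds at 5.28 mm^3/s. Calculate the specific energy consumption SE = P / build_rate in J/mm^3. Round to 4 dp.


SE = 255 / 5.28 = 48.2955 J/mm^3


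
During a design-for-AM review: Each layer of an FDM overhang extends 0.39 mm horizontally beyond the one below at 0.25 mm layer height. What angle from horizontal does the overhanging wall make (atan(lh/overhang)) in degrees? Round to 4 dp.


angle = atan(0.25/0.39) = 32.6609 degrees


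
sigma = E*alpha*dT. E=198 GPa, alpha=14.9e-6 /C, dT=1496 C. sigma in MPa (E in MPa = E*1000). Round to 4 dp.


sigma = 198*1000 * 14.9e-6 * 1496 = 4413.4992 MPa


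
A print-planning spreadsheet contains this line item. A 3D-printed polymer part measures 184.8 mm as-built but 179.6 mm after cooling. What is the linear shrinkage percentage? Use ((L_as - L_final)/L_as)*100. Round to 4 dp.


Shrinkage = ((184.8-179.6)/184.8)*100 = 2.8139 %


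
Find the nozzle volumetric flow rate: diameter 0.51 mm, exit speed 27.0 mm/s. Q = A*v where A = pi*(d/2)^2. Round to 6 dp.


A = pi*(0.51/2)^2 = 0.20428206 mm^2
Q = 0.20428206 * 27.0 = 5.515616 mm^3/s


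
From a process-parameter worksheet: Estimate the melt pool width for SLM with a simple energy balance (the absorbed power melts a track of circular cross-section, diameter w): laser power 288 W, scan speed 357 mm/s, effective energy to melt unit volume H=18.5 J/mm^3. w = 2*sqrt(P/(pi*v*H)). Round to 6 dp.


w = 2*sqrt(288/(pi*357*18.5)) = 0.23563 mm


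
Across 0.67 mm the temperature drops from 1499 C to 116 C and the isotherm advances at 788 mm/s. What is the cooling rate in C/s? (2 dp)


G = (1499-116)/0.67 = 2064.17910448 C/mm
CR = 2064.17910448 * 788 = 1626573.13 C/s


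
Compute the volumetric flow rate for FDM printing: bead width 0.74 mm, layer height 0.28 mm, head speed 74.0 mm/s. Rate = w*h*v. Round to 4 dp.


Rate = 0.74 * 0.28 * 74.0 = 15.3328 mm^3/s


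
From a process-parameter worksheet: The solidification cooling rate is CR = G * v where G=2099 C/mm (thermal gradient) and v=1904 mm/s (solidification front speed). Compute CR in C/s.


CR = 2099 * 1904 = 3996496 C/s


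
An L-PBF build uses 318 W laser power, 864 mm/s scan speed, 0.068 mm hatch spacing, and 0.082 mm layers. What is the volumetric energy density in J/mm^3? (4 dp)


E = 318 / (864*0.068*0.082) = 66.0071 J/mm^3


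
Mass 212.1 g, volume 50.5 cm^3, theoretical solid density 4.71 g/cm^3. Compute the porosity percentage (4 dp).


rho_part = 212.1 / 50.5 = 4.2 g/cm^3
Porosity = (1 - 4.2/4.71)*100 = 10.828 %


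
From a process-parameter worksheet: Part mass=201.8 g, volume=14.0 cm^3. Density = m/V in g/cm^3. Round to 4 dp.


rho = 201.8 / 14.0 = 14.4143 g/cm^3


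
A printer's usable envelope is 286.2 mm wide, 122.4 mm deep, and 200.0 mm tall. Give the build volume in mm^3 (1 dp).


V = 286.2 * 122.4 * 200.0 = 7006176.0 mm^3


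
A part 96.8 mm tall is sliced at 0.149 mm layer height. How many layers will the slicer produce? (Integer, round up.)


Layers = ceil(96.8/0.149) = 650


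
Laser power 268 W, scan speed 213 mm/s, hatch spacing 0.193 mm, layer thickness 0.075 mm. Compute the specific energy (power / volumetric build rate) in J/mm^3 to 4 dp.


Build rate = 213 * 0.193 * 0.075 = 3.083175 mm^3/s
SE = 268 / 3.083175 = 86.9234 J/mm^3


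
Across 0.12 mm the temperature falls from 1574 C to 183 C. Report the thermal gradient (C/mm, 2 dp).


G = (1574-183)/0.12 = 11591.67 C/mm


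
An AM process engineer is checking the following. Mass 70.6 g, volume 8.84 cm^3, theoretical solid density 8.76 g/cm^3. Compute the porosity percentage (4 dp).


rho_part = 70.6 / 8.84 = 7.98642534 g/cm^3
Porosity = (1 - 7.98642534/8.76)*100 = 8.8308 %


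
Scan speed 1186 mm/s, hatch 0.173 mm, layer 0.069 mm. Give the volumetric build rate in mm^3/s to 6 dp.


Rate = 1186 * 0.173 * 0.069 = 14.157282 mm^3/s


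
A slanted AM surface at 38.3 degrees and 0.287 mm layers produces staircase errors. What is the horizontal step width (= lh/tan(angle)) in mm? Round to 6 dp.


step = 0.287 / tan(38.3) = 0.363405 mm


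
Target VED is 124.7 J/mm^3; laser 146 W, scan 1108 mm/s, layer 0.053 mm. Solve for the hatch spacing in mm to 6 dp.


h = 146 / (124.7*1108*0.053) = 0.019938 mm


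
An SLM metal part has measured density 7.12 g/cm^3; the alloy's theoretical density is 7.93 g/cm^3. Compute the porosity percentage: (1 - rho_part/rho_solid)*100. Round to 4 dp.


Porosity = (1-7.12/7.93)*100 = 10.2144 %


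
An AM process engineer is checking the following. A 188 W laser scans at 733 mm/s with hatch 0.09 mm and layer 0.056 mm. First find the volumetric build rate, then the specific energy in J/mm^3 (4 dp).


Build rate = 733 * 0.09 * 0.056 = 3.69432 mm^3/s
SE = 188 / 3.69432 = 50.8889 J/mm^3


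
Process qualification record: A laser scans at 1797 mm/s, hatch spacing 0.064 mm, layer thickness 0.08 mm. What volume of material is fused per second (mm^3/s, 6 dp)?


Rate = 1797 * 0.064 * 0.08 = 9.20064 mm^3/s


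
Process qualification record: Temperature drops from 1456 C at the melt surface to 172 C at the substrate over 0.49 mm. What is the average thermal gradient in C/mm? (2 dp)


G = (1456-172)/0.49 = 2620.41 C/mm


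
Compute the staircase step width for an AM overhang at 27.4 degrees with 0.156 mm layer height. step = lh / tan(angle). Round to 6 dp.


step = 0.156 / tan(27.4) = 0.300955 mm


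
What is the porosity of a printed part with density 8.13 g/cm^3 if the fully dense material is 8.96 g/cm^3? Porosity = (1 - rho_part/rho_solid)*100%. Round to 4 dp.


Porosity = (1-8.13/8.96)*100 = 9.2634 %


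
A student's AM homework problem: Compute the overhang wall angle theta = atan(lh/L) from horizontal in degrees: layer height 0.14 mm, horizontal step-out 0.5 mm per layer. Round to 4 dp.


angle = atan(0.14/0.5) = 15.6422 degrees


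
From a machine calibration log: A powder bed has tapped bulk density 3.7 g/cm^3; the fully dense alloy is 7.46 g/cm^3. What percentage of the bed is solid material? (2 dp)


Packing = (3.7/7.46)*100 = 49.6 %


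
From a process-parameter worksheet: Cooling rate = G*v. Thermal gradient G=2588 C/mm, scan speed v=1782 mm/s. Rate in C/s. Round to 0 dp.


CR = 2588 * 1782 = 4611816 C/s


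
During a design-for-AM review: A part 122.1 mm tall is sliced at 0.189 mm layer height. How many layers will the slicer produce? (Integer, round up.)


Layers = ceil(122.1/0.189) = 647


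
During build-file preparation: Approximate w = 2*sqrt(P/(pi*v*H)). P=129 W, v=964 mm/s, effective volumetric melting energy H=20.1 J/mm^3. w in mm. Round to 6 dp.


w = 2*sqrt(129/(pi*964*20.1)) = 0.092069 mm


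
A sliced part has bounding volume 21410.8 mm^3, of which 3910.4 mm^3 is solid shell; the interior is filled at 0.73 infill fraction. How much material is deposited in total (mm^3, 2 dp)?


V_infill = (21410.8 - 3910.4) * 0.73 = 12775.29
V_total = 3910.4 + 12775.29 = 16685.69 mm^3


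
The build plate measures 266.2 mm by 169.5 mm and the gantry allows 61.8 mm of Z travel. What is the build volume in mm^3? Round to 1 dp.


V = 266.2 * 169.5 * 61.8 = 2788471.6 mm^3


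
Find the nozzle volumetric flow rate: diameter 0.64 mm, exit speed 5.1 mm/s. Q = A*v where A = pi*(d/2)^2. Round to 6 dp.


A = pi*(0.64/2)^2 = 0.32169909 mm^2
Q = 0.32169909 * 5.1 = 1.640665 mm^3/s


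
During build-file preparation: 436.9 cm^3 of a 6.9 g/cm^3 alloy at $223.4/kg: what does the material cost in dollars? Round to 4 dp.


Mass = 436.9*6.9/1000 = 3.01461 kg
Cost = 3.01461 * 223.4 = 673.4639 $


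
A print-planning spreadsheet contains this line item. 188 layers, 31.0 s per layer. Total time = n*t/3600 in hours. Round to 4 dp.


t = 188 * 31.0 / 3600 = 1.6189 hrs


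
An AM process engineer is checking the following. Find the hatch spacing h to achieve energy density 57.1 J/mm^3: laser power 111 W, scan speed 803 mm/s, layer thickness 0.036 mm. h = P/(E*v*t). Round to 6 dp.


h = 111 / (57.1*803*0.036) = 0.067246 mm


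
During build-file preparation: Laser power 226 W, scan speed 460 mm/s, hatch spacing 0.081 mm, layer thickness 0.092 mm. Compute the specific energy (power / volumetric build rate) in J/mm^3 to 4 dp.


Build rate = 460 * 0.081 * 0.092 = 3.42792 mm^3/s
SE = 226 / 3.42792 = 65.9292 J/mm^3


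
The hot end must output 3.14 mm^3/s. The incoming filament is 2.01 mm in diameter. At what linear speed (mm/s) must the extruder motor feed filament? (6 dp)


A = pi*(2.01/2)^2 = 3.173087
v = 3.14 / 3.173087 = 0.989573 mm/s


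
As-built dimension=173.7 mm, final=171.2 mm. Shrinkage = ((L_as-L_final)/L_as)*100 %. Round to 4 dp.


Shrinkage = ((173.7-171.2)/173.7)*100 = 1.4393 %


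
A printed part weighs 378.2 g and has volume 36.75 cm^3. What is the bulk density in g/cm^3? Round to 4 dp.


rho = 378.2 / 36.75 = 10.2912 g/cm^3


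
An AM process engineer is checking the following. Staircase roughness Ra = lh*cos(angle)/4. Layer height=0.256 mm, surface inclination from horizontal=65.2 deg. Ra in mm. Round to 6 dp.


Ra = 0.256 * cos(65.2) / 4 = 0.026845 mm


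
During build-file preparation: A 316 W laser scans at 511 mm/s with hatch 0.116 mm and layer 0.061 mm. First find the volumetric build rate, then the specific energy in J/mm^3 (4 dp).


Build rate = 511 * 0.116 * 0.061 = 3.615836 mm^3/s
SE = 316 / 3.615836 = 87.3933 J/mm^3


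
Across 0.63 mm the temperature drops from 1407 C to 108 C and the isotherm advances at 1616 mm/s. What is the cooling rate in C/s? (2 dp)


G = (1407-108)/0.63 = 2061.9047619 C/mm
CR = 2061.9047619 * 1616 = 3332038.1 C/s


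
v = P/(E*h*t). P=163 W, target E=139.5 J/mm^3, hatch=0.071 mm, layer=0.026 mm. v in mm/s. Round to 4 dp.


v = 163 / (139.5*0.071*0.026) = 632.9679 mm/s


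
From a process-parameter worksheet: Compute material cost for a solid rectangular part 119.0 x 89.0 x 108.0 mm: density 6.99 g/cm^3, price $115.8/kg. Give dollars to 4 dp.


V = 119.0 * 89.0 * 108.0 = 1143828.0 mm^3 = 1143.828 cm^3
Mass = 1143.828 * 6.99 / 1000 = 7.99535772 kg
Cost = 7.99535772 * 115.8 = 925.8624 $


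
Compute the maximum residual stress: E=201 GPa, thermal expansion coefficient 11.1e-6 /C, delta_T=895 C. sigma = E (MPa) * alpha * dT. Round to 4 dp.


sigma = 201*1000 * 11.1e-6 * 895 = 1996.8345 MPa


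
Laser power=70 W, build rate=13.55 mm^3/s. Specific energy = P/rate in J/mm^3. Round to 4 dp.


SE = 70 / 13.55 = 5.1661 J/mm^3


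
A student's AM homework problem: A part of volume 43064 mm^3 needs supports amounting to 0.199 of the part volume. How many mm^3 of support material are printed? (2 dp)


V_support = 43064 * 0.199 = 8569.74 mm^3


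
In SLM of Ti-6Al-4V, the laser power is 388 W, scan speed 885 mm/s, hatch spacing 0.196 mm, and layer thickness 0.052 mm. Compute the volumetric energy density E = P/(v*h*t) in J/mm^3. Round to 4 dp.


E = 388 / (885*0.196*0.052) = 43.0159 J/mm^3


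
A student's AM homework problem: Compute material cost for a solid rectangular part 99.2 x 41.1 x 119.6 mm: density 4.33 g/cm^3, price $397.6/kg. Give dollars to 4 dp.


V = 99.2 * 41.1 * 119.6 = 487623.552 mm^3 = 487.623552 cm^3
Mass = 487.623552 * 4.33 / 1000 = 2.11140998 kg
Cost = 2.11140998 * 397.6 = 839.4966 $


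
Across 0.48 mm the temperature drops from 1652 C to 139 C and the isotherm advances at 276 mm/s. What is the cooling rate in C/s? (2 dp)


G = (1652-139)/0.48 = 3152.08333333 C/mm
CR = 3152.08333333 * 276 = 869975.0 C/s


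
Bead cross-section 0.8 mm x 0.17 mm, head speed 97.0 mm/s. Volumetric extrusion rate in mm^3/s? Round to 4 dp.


Rate = 0.8 * 0.17 * 97.0 = 13.192 mm^3/s


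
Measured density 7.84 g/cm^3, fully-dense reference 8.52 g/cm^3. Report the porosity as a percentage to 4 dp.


Porosity = (1-7.84/8.52)*100 = 7.9812 %


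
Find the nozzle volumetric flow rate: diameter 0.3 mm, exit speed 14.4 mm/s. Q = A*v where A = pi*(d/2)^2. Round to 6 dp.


A = pi*(0.3/2)^2 = 0.07068583 mm^2
Q = 0.07068583 * 14.4 = 1.017876 mm^3/s


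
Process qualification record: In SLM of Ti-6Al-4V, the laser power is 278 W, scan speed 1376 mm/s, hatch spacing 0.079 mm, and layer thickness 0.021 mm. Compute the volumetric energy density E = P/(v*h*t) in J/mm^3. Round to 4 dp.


E = 278 / (1376*0.079*0.021) = 121.7811 J/mm^3


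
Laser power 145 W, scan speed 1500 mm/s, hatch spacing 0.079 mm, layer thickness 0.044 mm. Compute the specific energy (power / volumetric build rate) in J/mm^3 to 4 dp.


Build rate = 1500 * 0.079 * 0.044 = 5.214 mm^3/s
SE = 145 / 5.214 = 27.8097 J/mm^3


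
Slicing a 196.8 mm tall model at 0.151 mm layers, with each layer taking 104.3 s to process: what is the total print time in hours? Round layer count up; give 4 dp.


Layers = ceil(196.8/0.151) = 1304
t = 1304 * 104.3 / 3600 = 37.7798 hrs


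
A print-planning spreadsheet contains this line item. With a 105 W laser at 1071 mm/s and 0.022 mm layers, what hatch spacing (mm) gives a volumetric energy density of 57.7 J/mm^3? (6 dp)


h = 105 / (57.7*1071*0.022) = 0.077233 mm


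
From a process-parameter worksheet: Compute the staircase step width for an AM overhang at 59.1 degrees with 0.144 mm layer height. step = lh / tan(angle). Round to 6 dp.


step = 0.144 / tan(59.1) = 0.086182 mm


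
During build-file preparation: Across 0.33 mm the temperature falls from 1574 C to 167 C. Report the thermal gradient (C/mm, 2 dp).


G = (1574-167)/0.33 = 4263.64 C/mm


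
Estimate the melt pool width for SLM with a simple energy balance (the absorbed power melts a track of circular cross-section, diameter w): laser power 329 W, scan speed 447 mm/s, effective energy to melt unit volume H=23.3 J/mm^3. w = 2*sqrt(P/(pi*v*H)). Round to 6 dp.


w = 2*sqrt(329/(pi*447*23.3)) = 0.200549 mm


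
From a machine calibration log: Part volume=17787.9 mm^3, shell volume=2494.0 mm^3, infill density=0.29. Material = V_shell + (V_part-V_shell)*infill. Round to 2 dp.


V_infill = (17787.9 - 2494.0) * 0.29 = 4435.23
V_total = 2494.0 + 4435.23 = 6929.23 mm^3


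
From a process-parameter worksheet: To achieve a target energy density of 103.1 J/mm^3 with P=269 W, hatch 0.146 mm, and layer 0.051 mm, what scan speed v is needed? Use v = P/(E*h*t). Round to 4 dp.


v = 269 / (103.1*0.146*0.051) = 350.4052 mm/s


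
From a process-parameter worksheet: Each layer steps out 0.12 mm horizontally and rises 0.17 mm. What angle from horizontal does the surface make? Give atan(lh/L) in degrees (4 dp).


angle = atan(0.17/0.12) = 54.7824 degrees


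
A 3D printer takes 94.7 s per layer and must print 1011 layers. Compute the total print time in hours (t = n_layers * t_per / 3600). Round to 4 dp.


t = 1011 * 94.7 / 3600 = 26.5949 hrs


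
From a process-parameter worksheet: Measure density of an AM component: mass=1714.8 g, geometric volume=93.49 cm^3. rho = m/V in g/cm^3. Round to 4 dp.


rho = 1714.8 / 93.49 = 18.3421 g/cm^3


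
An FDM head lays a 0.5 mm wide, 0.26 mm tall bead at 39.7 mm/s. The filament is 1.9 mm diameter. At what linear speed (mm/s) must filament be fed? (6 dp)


Q = 0.5 * 0.26 * 39.7 = 5.161 mm^3/s
A_fil = pi*(1.9/2)^2 = 2.83528737 mm^2
v_feed = 5.161 / 2.83528737 = 1.820274 mm/s


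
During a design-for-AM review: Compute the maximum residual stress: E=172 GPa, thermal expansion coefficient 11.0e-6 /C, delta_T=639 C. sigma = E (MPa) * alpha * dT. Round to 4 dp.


sigma = 172*1000 * 11.0e-6 * 639 = 1208.988 MPa


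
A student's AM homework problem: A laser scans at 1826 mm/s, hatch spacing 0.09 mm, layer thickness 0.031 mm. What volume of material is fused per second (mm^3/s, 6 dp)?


Rate = 1826 * 0.09 * 0.031 = 5.09454 mm^3/s


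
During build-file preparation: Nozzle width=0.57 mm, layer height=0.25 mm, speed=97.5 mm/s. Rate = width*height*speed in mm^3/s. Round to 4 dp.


Rate = 0.57 * 0.25 * 97.5 = 13.8938 mm^3/s


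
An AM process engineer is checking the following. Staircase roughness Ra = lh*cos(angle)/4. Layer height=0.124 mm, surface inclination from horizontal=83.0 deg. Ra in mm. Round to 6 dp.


Ra = 0.124 * cos(83.0) / 4 = 0.003778 mm
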